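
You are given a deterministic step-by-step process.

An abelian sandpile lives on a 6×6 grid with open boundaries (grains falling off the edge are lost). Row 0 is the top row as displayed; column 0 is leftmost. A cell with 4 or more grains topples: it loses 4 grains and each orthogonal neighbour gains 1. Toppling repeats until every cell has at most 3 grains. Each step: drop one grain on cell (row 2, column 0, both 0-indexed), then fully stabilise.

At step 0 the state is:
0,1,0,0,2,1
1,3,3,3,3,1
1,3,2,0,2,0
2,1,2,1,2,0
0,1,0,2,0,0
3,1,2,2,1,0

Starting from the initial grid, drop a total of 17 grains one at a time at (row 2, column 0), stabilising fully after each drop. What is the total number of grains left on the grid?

55

k=0  0,1,0,0,2,1
1,3,3,3,3,1
1,3,2,0,2,0
2,1,2,1,2,0
0,1,0,2,0,0
3,1,2,2,1,0
k=1  0,1,0,0,2,1
1,3,3,3,3,1
2,3,2,0,2,0
2,1,2,1,2,0
0,1,0,2,0,0
3,1,2,2,1,0
k=2  0,1,0,0,2,1
1,3,3,3,3,1
3,3,2,0,2,0
2,1,2,1,2,0
0,1,0,2,0,0
3,1,2,2,1,0
k=3  0,2,1,1,3,1
3,1,2,1,0,2
1,2,0,2,3,0
3,2,3,1,2,0
0,1,0,2,0,0
3,1,2,2,1,0
k=4  0,2,1,1,3,1
3,1,2,1,0,2
2,2,0,2,3,0
3,2,3,1,2,0
0,1,0,2,0,0
3,1,2,2,1,0
k=5  0,2,1,1,3,1
3,1,2,1,0,2
3,2,0,2,3,0
3,2,3,1,2,0
0,1,0,2,0,0
3,1,2,2,1,0
k=6  1,2,1,1,3,1
0,2,2,1,0,2
2,3,0,2,3,0
0,3,3,1,2,0
1,1,0,2,0,0
3,1,2,2,1,0
k=7  1,2,1,1,3,1
0,2,2,1,0,2
3,3,0,2,3,0
0,3,3,1,2,0
1,1,0,2,0,0
3,1,2,2,1,0
k=8  1,2,1,1,3,1
1,3,2,1,0,2
1,1,2,2,3,0
2,1,0,2,2,0
1,2,1,2,0,0
3,1,2,2,1,0
k=9  1,2,1,1,3,1
1,3,2,1,0,2
2,1,2,2,3,0
2,1,0,2,2,0
1,2,1,2,0,0
3,1,2,2,1,0
k=10  1,2,1,1,3,1
1,3,2,1,0,2
3,1,2,2,3,0
2,1,0,2,2,0
1,2,1,2,0,0
3,1,2,2,1,0
k=11  1,2,1,1,3,1
2,3,2,1,0,2
0,2,2,2,3,0
3,1,0,2,2,0
1,2,1,2,0,0
3,1,2,2,1,0
k=12  1,2,1,1,3,1
2,3,2,1,0,2
1,2,2,2,3,0
3,1,0,2,2,0
1,2,1,2,0,0
3,1,2,2,1,0
k=13  1,2,1,1,3,1
2,3,2,1,0,2
2,2,2,2,3,0
3,1,0,2,2,0
1,2,1,2,0,0
3,1,2,2,1,0
k=14  1,2,1,1,3,1
2,3,2,1,0,2
3,2,2,2,3,0
3,1,0,2,2,0
1,2,1,2,0,0
3,1,2,2,1,0
k=15  1,2,1,1,3,1
3,3,2,1,0,2
1,3,2,2,3,0
0,2,0,2,2,0
2,2,1,2,0,0
3,1,2,2,1,0
k=16  1,2,1,1,3,1
3,3,2,1,0,2
2,3,2,2,3,0
0,2,0,2,2,0
2,2,1,2,0,0
3,1,2,2,1,0
k=17  1,2,1,1,3,1
3,3,2,1,0,2
3,3,2,2,3,0
0,2,0,2,2,0
2,2,1,2,0,0
3,1,2,2,1,0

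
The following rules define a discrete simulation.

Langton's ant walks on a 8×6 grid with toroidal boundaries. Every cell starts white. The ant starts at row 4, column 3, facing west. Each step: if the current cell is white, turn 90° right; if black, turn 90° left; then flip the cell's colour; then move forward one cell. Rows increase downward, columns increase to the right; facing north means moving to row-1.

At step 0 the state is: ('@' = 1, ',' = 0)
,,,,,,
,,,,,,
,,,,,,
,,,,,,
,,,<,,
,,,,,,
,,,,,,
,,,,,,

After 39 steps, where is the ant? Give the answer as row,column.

4,0

step 0: ,,,,,,
,,,,,,
,,,,,,
,,,,,,
,,,<,,
,,,,,,
,,,,,,
,,,,,,
step 1: ,,,,,,
,,,,,,
,,,,,,
,,,^,,
,,,@,,
,,,,,,
,,,,,,
,,,,,,
step 2: ,,,,,,
,,,,,,
,,,,,,
,,,@>,
,,,@,,
,,,,,,
,,,,,,
,,,,,,
step 3: ,,,,,,
,,,,,,
,,,,,,
,,,@@,
,,,@v,
,,,,,,
,,,,,,
,,,,,,
step 4: ,,,,,,
,,,,,,
,,,,,,
,,,@@,
,,,<@,
,,,,,,
,,,,,,
,,,,,,
step 5: ,,,,,,
,,,,,,
,,,,,,
,,,@@,
,,,,@,
,,,v,,
,,,,,,
,,,,,,
step 6: ,,,,,,
,,,,,,
,,,,,,
,,,@@,
,,,,@,
,,<@,,
,,,,,,
,,,,,,
step 7: ,,,,,,
,,,,,,
,,,,,,
,,,@@,
,,^,@,
,,@@,,
,,,,,,
,,,,,,
step 8: ,,,,,,
,,,,,,
,,,,,,
,,,@@,
,,@>@,
,,@@,,
,,,,,,
,,,,,,
step 9: ,,,,,,
,,,,,,
,,,,,,
,,,@@,
,,@@@,
,,@v,,
,,,,,,
,,,,,,
step 10: ,,,,,,
,,,,,,
,,,,,,
,,,@@,
,,@@@,
,,@,>,
,,,,,,
,,,,,,
step 11: ,,,,,,
,,,,,,
,,,,,,
,,,@@,
,,@@@,
,,@,@,
,,,,v,
,,,,,,
step 12: ,,,,,,
,,,,,,
,,,,,,
,,,@@,
,,@@@,
,,@,@,
,,,<@,
,,,,,,
step 13: ,,,,,,
,,,,,,
,,,,,,
,,,@@,
,,@@@,
,,@^@,
,,,@@,
,,,,,,
step 14: ,,,,,,
,,,,,,
,,,,,,
,,,@@,
,,@@@,
,,@@>,
,,,@@,
,,,,,,
step 15: ,,,,,,
,,,,,,
,,,,,,
,,,@@,
,,@@^,
,,@@,,
,,,@@,
,,,,,,
step 16: ,,,,,,
,,,,,,
,,,,,,
,,,@@,
,,@<,,
,,@@,,
,,,@@,
,,,,,,
step 17: ,,,,,,
,,,,,,
,,,,,,
,,,@@,
,,@,,,
,,@v,,
,,,@@,
,,,,,,
step 18: ,,,,,,
,,,,,,
,,,,,,
,,,@@,
,,@,,,
,,@,>,
,,,@@,
,,,,,,
step 19: ,,,,,,
,,,,,,
,,,,,,
,,,@@,
,,@,,,
,,@,@,
,,,@v,
,,,,,,
step 20: ,,,,,,
,,,,,,
,,,,,,
,,,@@,
,,@,,,
,,@,@,
,,,@,>
,,,,,,
step 21: ,,,,,,
,,,,,,
,,,,,,
,,,@@,
,,@,,,
,,@,@,
,,,@,@
,,,,,v
step 22: ,,,,,,
,,,,,,
,,,,,,
,,,@@,
,,@,,,
,,@,@,
,,,@,@
,,,,<@
step 23: ,,,,,,
,,,,,,
,,,,,,
,,,@@,
,,@,,,
,,@,@,
,,,@^@
,,,,@@
step 24: ,,,,,,
,,,,,,
,,,,,,
,,,@@,
,,@,,,
,,@,@,
,,,@@>
,,,,@@
step 25: ,,,,,,
,,,,,,
,,,,,,
,,,@@,
,,@,,,
,,@,@^
,,,@@,
,,,,@@
step 26: ,,,,,,
,,,,,,
,,,,,,
,,,@@,
,,@,,,
>,@,@@
,,,@@,
,,,,@@
step 27: ,,,,,,
,,,,,,
,,,,,,
,,,@@,
,,@,,,
@,@,@@
v,,@@,
,,,,@@
step 28: ,,,,,,
,,,,,,
,,,,,,
,,,@@,
,,@,,,
@,@,@@
@,,@@<
,,,,@@
step 29: ,,,,,,
,,,,,,
,,,,,,
,,,@@,
,,@,,,
@,@,@^
@,,@@@
,,,,@@
step 30: ,,,,,,
,,,,,,
,,,,,,
,,,@@,
,,@,,,
@,@,<,
@,,@@@
,,,,@@
step 31: ,,,,,,
,,,,,,
,,,,,,
,,,@@,
,,@,,,
@,@,,,
@,,@v@
,,,,@@
step 32: ,,,,,,
,,,,,,
,,,,,,
,,,@@,
,,@,,,
@,@,,,
@,,@,>
,,,,@@
step 33: ,,,,,,
,,,,,,
,,,,,,
,,,@@,
,,@,,,
@,@,,^
@,,@,,
,,,,@@
step 34: ,,,,,,
,,,,,,
,,,,,,
,,,@@,
,,@,,,
>,@,,@
@,,@,,
,,,,@@
step 35: ,,,,,,
,,,,,,
,,,,,,
,,,@@,
^,@,,,
,,@,,@
@,,@,,
,,,,@@
step 36: ,,,,,,
,,,,,,
,,,,,,
,,,@@,
@>@,,,
,,@,,@
@,,@,,
,,,,@@
step 37: ,,,,,,
,,,,,,
,,,,,,
,,,@@,
@@@,,,
,v@,,@
@,,@,,
,,,,@@
step 38: ,,,,,,
,,,,,,
,,,,,,
,,,@@,
@@@,,,
<@@,,@
@,,@,,
,,,,@@
step 39: ,,,,,,
,,,,,,
,,,,,,
,,,@@,
^@@,,,
@@@,,@
@,,@,,
,,,,@@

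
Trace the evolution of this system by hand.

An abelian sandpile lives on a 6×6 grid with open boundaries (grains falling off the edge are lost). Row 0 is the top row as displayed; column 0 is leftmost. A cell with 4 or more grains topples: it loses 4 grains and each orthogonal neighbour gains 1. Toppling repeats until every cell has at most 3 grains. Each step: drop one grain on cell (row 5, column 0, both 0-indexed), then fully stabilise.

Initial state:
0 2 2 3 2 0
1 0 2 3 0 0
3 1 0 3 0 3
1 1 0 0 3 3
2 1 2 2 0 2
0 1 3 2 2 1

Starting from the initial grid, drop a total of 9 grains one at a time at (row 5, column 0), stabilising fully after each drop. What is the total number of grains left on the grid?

gen 0: 0 2 2 3 2 0
1 0 2 3 0 0
3 1 0 3 0 3
1 1 0 0 3 3
2 1 2 2 0 2
0 1 3 2 2 1
gen 1: 0 2 2 3 2 0
1 0 2 3 0 0
3 1 0 3 0 3
1 1 0 0 3 3
2 1 2 2 0 2
1 1 3 2 2 1
gen 2: 0 2 2 3 2 0
1 0 2 3 0 0
3 1 0 3 0 3
1 1 0 0 3 3
2 1 2 2 0 2
2 1 3 2 2 1
gen 3: 0 2 2 3 2 0
1 0 2 3 0 0
3 1 0 3 0 3
1 1 0 0 3 3
2 1 2 2 0 2
3 1 3 2 2 1
gen 4: 0 2 2 3 2 0
1 0 2 3 0 0
3 1 0 3 0 3
1 1 0 0 3 3
3 1 2 2 0 2
0 2 3 2 2 1
gen 5: 0 2 2 3 2 0
1 0 2 3 0 0
3 1 0 3 0 3
1 1 0 0 3 3
3 1 2 2 0 2
1 2 3 2 2 1
gen 6: 0 2 2 3 2 0
1 0 2 3 0 0
3 1 0 3 0 3
1 1 0 0 3 3
3 1 2 2 0 2
2 2 3 2 2 1
gen 7: 0 2 2 3 2 0
1 0 2 3 0 0
3 1 0 3 0 3
1 1 0 0 3 3
3 1 2 2 0 2
3 2 3 2 2 1
gen 8: 0 2 2 3 2 0
1 0 2 3 0 0
3 1 0 3 0 3
2 1 0 0 3 3
0 2 2 2 0 2
1 3 3 2 2 1
gen 9: 0 2 2 3 2 0
1 0 2 3 0 0
3 1 0 3 0 3
2 1 0 0 3 3
0 2 2 2 0 2
2 3 3 2 2 1

55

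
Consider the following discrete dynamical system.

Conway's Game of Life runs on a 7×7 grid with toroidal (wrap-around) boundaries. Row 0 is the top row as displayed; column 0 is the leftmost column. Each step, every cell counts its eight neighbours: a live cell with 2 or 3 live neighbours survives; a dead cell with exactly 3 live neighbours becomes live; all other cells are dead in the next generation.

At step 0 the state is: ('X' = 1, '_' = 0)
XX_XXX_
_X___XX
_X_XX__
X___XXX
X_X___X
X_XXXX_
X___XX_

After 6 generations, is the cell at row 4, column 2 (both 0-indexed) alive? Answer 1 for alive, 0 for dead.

gen 0: XX_XXX_
_X___XX
_X_XX__
X___XXX
X_X___X
X_XXXX_
X___XX_
gen 1: _XXX___
_X____X
_XXX___
__X_X__
__X____
X_X____
X______
gen 2: _XX____
_______
XX_X___
_______
__X____
_______
X__X___
gen 3: _XX____
X______
_______
_XX____
_______
_______
_XX____
gen 4: X_X____
_X_____
_X_____
_______
_______
_______
_XX____
gen 5: X_X____
XXX____
_______
_______
_______
_______
_XX____
gen 6: X__X___
X_X____
_X_____
_______
_______
_______
_XX____

0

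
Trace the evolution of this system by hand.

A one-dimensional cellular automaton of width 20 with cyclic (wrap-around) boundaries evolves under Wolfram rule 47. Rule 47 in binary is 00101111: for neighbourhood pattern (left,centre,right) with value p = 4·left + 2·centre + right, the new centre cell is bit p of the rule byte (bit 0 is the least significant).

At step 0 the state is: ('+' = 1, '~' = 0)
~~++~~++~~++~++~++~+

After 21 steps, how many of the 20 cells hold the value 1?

12

[0] ~~++~~++~~++~++~++~+
[1] ~++~~++~~++~++~++~++
[2] ++~~++~~++~++~++~++~
[3] +~~++~~++~++~++~++~+
[4] ~~++~~++~++~++~++~++
[5] ~++~~++~++~++~++~++~
[6] ++~~++~++~++~++~++~~
[7] +~~++~++~++~++~++~~+
[8] ~~++~++~++~++~++~~++
[9] ~++~++~++~++~++~~++~
[10] ++~++~++~++~++~~++~~
[11] +~++~++~++~++~~++~~+
[12] ~++~++~++~++~~++~~++
[13] ++~++~++~++~~++~~++~
[14] +~++~++~++~~++~~++~+
[15] ~++~++~++~~++~~++~++
[16] ++~++~++~~++~~++~++~
[17] +~++~++~~++~~++~++~+
[18] ~++~++~~++~~++~++~++
[19] ++~++~~++~~++~++~++~
[20] +~++~~++~~++~++~++~+
[21] ~++~~++~~++~++~++~++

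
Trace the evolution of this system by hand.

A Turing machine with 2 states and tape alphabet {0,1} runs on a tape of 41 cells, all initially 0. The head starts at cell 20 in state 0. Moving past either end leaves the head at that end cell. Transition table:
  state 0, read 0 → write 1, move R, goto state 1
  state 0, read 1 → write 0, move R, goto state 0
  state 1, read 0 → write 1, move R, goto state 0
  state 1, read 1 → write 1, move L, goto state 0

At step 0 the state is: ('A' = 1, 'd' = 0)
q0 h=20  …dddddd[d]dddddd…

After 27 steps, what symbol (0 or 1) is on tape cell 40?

1

step 0: q0 h=20  …dddddd[d]dddddd…
step 1: q1 h=21  …dddddA[d]dddddd…
step 2: q0 h=22  …ddddAA[d]dddddd…
step 3: q1 h=23  …dddAAA[d]dddddd…
step 4: q0 h=24  …ddAAAA[d]dddddd…
step 5: q1 h=25  …dAAAAA[d]dddddd…
step 6: q0 h=26  …AAAAAA[d]dddddd…
step 7: q1 h=27  …AAAAAA[d]dddddd…
step 8: q0 h=28  …AAAAAA[d]dddddd…
step 9: q1 h=29  …AAAAAA[d]dddddd…
step 10: q0 h=30  …AAAAAA[d]dddddd…
step 11: q1 h=31  …AAAAAA[d]dddddd…
step 12: q0 h=32  …AAAAAA[d]dddddd…
step 13: q1 h=33  …AAAAAA[d]dddddd…
step 14: q0 h=34  …AAAAAA[d]dddddd|
step 15: q1 h=35  …AAAAAA[d]ddddd|
step 16: q0 h=36  …AAAAAA[d]dddd|
step 17: q1 h=37  …AAAAAA[d]ddd|
step 18: q0 h=38  …AAAAAA[d]dd|
step 19: q1 h=39  …AAAAAA[d]d|
step 20: q0 h=40  …AAAAAA[d]|
step 21: q1 h=40  …AAAAAA[A]|
step 22: q0 h=39  …AAAAAA[A]A|
step 23: q0 h=40  …AAAAAd[A]|
step 24: q0 h=40  …AAAAAd[d]|
step 25: q1 h=40  …AAAAAd[A]|
step 26: q0 h=39  …AAAAAA[d]A|
step 27: q1 h=40  …AAAAAA[A]|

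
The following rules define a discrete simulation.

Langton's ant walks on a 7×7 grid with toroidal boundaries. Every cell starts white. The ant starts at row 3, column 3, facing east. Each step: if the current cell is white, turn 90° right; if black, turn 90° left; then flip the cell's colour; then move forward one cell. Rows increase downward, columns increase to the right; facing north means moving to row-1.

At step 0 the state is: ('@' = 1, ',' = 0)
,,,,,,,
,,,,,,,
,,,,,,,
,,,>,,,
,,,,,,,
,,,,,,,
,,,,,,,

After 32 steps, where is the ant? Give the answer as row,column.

1,1

[0] ,,,,,,,
,,,,,,,
,,,,,,,
,,,>,,,
,,,,,,,
,,,,,,,
,,,,,,,
[1] ,,,,,,,
,,,,,,,
,,,,,,,
,,,@,,,
,,,v,,,
,,,,,,,
,,,,,,,
[2] ,,,,,,,
,,,,,,,
,,,,,,,
,,,@,,,
,,<@,,,
,,,,,,,
,,,,,,,
[3] ,,,,,,,
,,,,,,,
,,,,,,,
,,^@,,,
,,@@,,,
,,,,,,,
,,,,,,,
[4] ,,,,,,,
,,,,,,,
,,,,,,,
,,@>,,,
,,@@,,,
,,,,,,,
,,,,,,,
[5] ,,,,,,,
,,,,,,,
,,,^,,,
,,@,,,,
,,@@,,,
,,,,,,,
,,,,,,,
[6] ,,,,,,,
,,,,,,,
,,,@>,,
,,@,,,,
,,@@,,,
,,,,,,,
,,,,,,,
[7] ,,,,,,,
,,,,,,,
,,,@@,,
,,@,v,,
,,@@,,,
,,,,,,,
,,,,,,,
[8] ,,,,,,,
,,,,,,,
,,,@@,,
,,@<@,,
,,@@,,,
,,,,,,,
,,,,,,,
[9] ,,,,,,,
,,,,,,,
,,,^@,,
,,@@@,,
,,@@,,,
,,,,,,,
,,,,,,,
[10] ,,,,,,,
,,,,,,,
,,<,@,,
,,@@@,,
,,@@,,,
,,,,,,,
,,,,,,,
[11] ,,,,,,,
,,^,,,,
,,@,@,,
,,@@@,,
,,@@,,,
,,,,,,,
,,,,,,,
[12] ,,,,,,,
,,@>,,,
,,@,@,,
,,@@@,,
,,@@,,,
,,,,,,,
,,,,,,,
[13] ,,,,,,,
,,@@,,,
,,@v@,,
,,@@@,,
,,@@,,,
,,,,,,,
,,,,,,,
[14] ,,,,,,,
,,@@,,,
,,<@@,,
,,@@@,,
,,@@,,,
,,,,,,,
,,,,,,,
[15] ,,,,,,,
,,@@,,,
,,,@@,,
,,v@@,,
,,@@,,,
,,,,,,,
,,,,,,,
[16] ,,,,,,,
,,@@,,,
,,,@@,,
,,,>@,,
,,@@,,,
,,,,,,,
,,,,,,,
[17] ,,,,,,,
,,@@,,,
,,,^@,,
,,,,@,,
,,@@,,,
,,,,,,,
,,,,,,,
[18] ,,,,,,,
,,@@,,,
,,<,@,,
,,,,@,,
,,@@,,,
,,,,,,,
,,,,,,,
[19] ,,,,,,,
,,^@,,,
,,@,@,,
,,,,@,,
,,@@,,,
,,,,,,,
,,,,,,,
[20] ,,,,,,,
,<,@,,,
,,@,@,,
,,,,@,,
,,@@,,,
,,,,,,,
,,,,,,,
[21] ,^,,,,,
,@,@,,,
,,@,@,,
,,,,@,,
,,@@,,,
,,,,,,,
,,,,,,,
[22] ,@>,,,,
,@,@,,,
,,@,@,,
,,,,@,,
,,@@,,,
,,,,,,,
,,,,,,,
[23] ,@@,,,,
,@v@,,,
,,@,@,,
,,,,@,,
,,@@,,,
,,,,,,,
,,,,,,,
[24] ,@@,,,,
,<@@,,,
,,@,@,,
,,,,@,,
,,@@,,,
,,,,,,,
,,,,,,,
[25] ,@@,,,,
,,@@,,,
,v@,@,,
,,,,@,,
,,@@,,,
,,,,,,,
,,,,,,,
[26] ,@@,,,,
,,@@,,,
<@@,@,,
,,,,@,,
,,@@,,,
,,,,,,,
,,,,,,,
[27] ,@@,,,,
^,@@,,,
@@@,@,,
,,,,@,,
,,@@,,,
,,,,,,,
,,,,,,,
[28] ,@@,,,,
@>@@,,,
@@@,@,,
,,,,@,,
,,@@,,,
,,,,,,,
,,,,,,,
[29] ,@@,,,,
@@@@,,,
@v@,@,,
,,,,@,,
,,@@,,,
,,,,,,,
,,,,,,,
[30] ,@@,,,,
@@@@,,,
@,>,@,,
,,,,@,,
,,@@,,,
,,,,,,,
,,,,,,,
[31] ,@@,,,,
@@^@,,,
@,,,@,,
,,,,@,,
,,@@,,,
,,,,,,,
,,,,,,,
[32] ,@@,,,,
@<,@,,,
@,,,@,,
,,,,@,,
,,@@,,,
,,,,,,,
,,,,,,,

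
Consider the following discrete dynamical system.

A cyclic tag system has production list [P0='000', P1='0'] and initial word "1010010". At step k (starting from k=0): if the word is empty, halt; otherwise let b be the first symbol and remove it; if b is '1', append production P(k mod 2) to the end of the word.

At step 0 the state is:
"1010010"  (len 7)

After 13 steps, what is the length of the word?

gen 0: "1010010"  (len 7)
gen 1: "010010000"  (len 9)
gen 2: "10010000"  (len 8)
gen 3: "0010000000"  (len 10)
gen 4: "010000000"  (len 9)
gen 5: "10000000"  (len 8)
gen 6: "00000000"  (len 8)
gen 7: "0000000"  (len 7)
gen 8: "000000"  (len 6)
gen 9: "00000"  (len 5)
gen 10: "0000"  (len 4)
gen 11: "000"  (len 3)
gen 12: "00"  (len 2)
gen 13: "0"  (len 1)

1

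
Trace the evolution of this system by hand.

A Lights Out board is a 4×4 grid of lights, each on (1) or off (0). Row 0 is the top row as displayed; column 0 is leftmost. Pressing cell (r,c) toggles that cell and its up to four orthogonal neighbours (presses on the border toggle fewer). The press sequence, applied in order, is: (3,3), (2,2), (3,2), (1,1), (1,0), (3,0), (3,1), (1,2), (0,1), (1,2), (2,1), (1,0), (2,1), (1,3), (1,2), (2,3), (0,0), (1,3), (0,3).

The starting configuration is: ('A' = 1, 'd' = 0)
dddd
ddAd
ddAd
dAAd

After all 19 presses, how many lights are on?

11

k=0  dddd
ddAd
ddAd
dAAd
k=1  dddd
ddAd
ddAA
dAdA
k=2  dddd
dddd
dAdd
dAAA
k=3  dddd
dddd
dAAd
dddd
k=4  dAdd
AAAd
ddAd
dddd
k=5  AAdd
ddAd
AdAd
dddd
k=6  AAdd
ddAd
ddAd
AAdd
k=7  AAdd
ddAd
dAAd
ddAd
k=8  AAAd
dAdA
dAdd
ddAd
k=9  dddd
dddA
dAdd
ddAd
k=10  ddAd
dAAd
dAAd
ddAd
k=11  ddAd
ddAd
Addd
dAAd
k=12  AdAd
AAAd
dddd
dAAd
k=13  AdAd
AdAd
AAAd
ddAd
k=14  AdAA
AddA
AAAA
ddAd
k=15  AddA
AAAd
AAdA
ddAd
k=16  AddA
AAAA
AAAd
ddAA
k=17  dAdA
dAAA
AAAd
ddAA
k=18  dAdd
dAdd
AAAA
ddAA
k=19  dAAA
dAdA
AAAA
ddAA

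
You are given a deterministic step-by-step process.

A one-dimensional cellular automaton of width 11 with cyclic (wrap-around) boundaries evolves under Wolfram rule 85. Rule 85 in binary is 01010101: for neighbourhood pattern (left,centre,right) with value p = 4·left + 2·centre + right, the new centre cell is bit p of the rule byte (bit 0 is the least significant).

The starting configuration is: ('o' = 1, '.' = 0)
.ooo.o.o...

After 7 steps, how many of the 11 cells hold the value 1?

6

0) .ooo.o.o...
1) ...o.o.oooo
2) oo.o.o....o
3) .o.o.oooo..
4) .o.o....ooo
5) .o.oooo...o
6) .o....ooo.o
7) .oooo...o.o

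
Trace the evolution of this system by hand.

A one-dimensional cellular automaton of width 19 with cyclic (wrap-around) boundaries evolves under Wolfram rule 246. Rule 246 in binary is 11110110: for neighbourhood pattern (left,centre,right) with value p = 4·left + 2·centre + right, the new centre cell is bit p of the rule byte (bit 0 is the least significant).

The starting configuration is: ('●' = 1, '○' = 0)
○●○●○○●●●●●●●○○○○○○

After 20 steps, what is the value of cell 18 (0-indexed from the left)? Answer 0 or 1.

0

[0] ○●○●○○●●●●●●●○○○○○○
[1] ●●●●●●○●●●●●●●○○○○○
[2] ○●●●●●●○●●●●●●●○○○●
[3] ●○●●●●●●○●●●●●●●○●●
[4] ●●○●●●●●●○●●●●●●●○●
[5] ●●●○●●●●●●○●●●●●●●○
[6] ○●●●○●●●●●●○●●●●●●●
[7] ●○●●●○●●●●●●○●●●●●●
[8] ●●○●●●○●●●●●●○●●●●●
[9] ●●●○●●●○●●●●●●○●●●●
[10] ●●●●○●●●○●●●●●●○●●●
[11] ●●●●●○●●●○●●●●●●○●●
[12] ●●●●●●○●●●○●●●●●●○●
[13] ●●●●●●●○●●●○●●●●●●○
[14] ○●●●●●●●○●●●○●●●●●●
[15] ●○●●●●●●●○●●●○●●●●●
[16] ●●○●●●●●●●○●●●○●●●●
[17] ●●●○●●●●●●●○●●●○●●●
[18] ●●●●○●●●●●●●○●●●○●●
[19] ●●●●●○●●●●●●●○●●●○●
[20] ●●●●●●○●●●●●●●○●●●○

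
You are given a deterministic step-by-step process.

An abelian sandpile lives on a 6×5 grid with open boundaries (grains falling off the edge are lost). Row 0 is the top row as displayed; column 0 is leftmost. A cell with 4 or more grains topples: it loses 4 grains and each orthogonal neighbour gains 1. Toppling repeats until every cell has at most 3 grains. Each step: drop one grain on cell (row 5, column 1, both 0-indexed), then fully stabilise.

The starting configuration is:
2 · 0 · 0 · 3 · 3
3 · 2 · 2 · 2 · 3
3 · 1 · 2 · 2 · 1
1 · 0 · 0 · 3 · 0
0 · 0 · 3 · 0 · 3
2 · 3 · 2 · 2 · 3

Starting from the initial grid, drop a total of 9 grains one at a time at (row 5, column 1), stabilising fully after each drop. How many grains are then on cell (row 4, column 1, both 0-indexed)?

[0] 2 · 0 · 0 · 3 · 3
3 · 2 · 2 · 2 · 3
3 · 1 · 2 · 2 · 1
1 · 0 · 0 · 3 · 0
0 · 0 · 3 · 0 · 3
2 · 3 · 2 · 2 · 3
[1] 2 · 0 · 0 · 3 · 3
3 · 2 · 2 · 2 · 3
3 · 1 · 2 · 2 · 1
1 · 0 · 0 · 3 · 0
0 · 1 · 3 · 0 · 3
3 · 0 · 3 · 2 · 3
[2] 2 · 0 · 0 · 3 · 3
3 · 2 · 2 · 2 · 3
3 · 1 · 2 · 2 · 1
1 · 0 · 0 · 3 · 0
0 · 1 · 3 · 0 · 3
3 · 1 · 3 · 2 · 3
[3] 2 · 0 · 0 · 3 · 3
3 · 2 · 2 · 2 · 3
3 · 1 · 2 · 2 · 1
1 · 0 · 0 · 3 · 0
0 · 1 · 3 · 0 · 3
3 · 2 · 3 · 2 · 3
[4] 2 · 0 · 0 · 3 · 3
3 · 2 · 2 · 2 · 3
3 · 1 · 2 · 2 · 1
1 · 0 · 0 · 3 · 0
0 · 1 · 3 · 0 · 3
3 · 3 · 3 · 2 · 3
[5] 2 · 0 · 0 · 3 · 3
3 · 2 · 2 · 2 · 3
3 · 1 · 2 · 2 · 1
1 · 0 · 1 · 3 · 0
1 · 3 · 0 · 1 · 3
0 · 2 · 1 · 3 · 3
[6] 2 · 0 · 0 · 3 · 3
3 · 2 · 2 · 2 · 3
3 · 1 · 2 · 2 · 1
1 · 0 · 1 · 3 · 0
1 · 3 · 0 · 1 · 3
0 · 3 · 1 · 3 · 3
[7] 2 · 0 · 0 · 3 · 3
3 · 2 · 2 · 2 · 3
3 · 1 · 2 · 2 · 1
1 · 1 · 1 · 3 · 0
2 · 0 · 1 · 1 · 3
1 · 1 · 2 · 3 · 3
[8] 2 · 0 · 0 · 3 · 3
3 · 2 · 2 · 2 · 3
3 · 1 · 2 · 2 · 1
1 · 1 · 1 · 3 · 0
2 · 0 · 1 · 1 · 3
1 · 2 · 2 · 3 · 3
[9] 2 · 0 · 0 · 3 · 3
3 · 2 · 2 · 2 · 3
3 · 1 · 2 · 2 · 1
1 · 1 · 1 · 3 · 0
2 · 0 · 1 · 1 · 3
1 · 3 · 2 · 3 · 3

0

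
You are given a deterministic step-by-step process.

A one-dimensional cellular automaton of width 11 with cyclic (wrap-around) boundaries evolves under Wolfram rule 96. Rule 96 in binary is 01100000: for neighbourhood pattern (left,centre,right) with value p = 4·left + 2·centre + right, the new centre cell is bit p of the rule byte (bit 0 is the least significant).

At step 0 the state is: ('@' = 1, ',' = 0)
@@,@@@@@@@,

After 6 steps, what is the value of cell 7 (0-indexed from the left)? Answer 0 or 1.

t=0: @@,@@@@@@@,
t=1: ,@@,,,,,,@@
t=2: @,@,,,,,,,@
t=3: @@,,,,,,,,,
t=4: ,@,,,,,,,,,
t=5: ,,,,,,,,,,,
t=6: ,,,,,,,,,,,

0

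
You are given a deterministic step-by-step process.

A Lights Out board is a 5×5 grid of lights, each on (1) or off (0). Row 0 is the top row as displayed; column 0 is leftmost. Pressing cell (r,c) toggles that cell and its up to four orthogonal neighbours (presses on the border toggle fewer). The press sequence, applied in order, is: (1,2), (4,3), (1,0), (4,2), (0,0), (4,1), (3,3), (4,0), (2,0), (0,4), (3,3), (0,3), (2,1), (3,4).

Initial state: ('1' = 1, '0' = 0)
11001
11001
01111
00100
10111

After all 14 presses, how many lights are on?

gen 0: 11001
11001
01111
00100
10111
gen 1: 11101
10111
01011
00100
10111
gen 2: 11101
10111
01011
00110
10000
gen 3: 01101
01111
11011
00110
10000
gen 4: 01101
01111
11011
00010
11110
gen 5: 10101
11111
11011
00010
11110
gen 6: 10101
11111
11011
01010
00010
gen 7: 10101
11111
11001
01101
00000
gen 8: 10101
11111
11001
11101
11000
gen 9: 10101
01111
00001
01101
11000
gen 10: 10110
01110
00001
01101
11000
gen 11: 10110
01110
00011
01010
11010
gen 12: 10001
01100
00011
01010
11010
gen 13: 10001
00100
11111
00010
11010
gen 14: 10001
00100
11110
00001
11011

12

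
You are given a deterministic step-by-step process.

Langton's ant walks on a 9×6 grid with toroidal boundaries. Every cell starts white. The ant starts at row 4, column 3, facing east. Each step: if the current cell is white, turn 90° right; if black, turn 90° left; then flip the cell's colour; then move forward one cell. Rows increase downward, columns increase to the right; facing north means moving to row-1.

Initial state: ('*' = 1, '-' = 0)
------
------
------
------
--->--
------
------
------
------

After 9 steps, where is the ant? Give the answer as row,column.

3,3

[0] ------
------
------
------
--->--
------
------
------
------
[1] ------
------
------
------
---*--
---v--
------
------
------
[2] ------
------
------
------
---*--
--<*--
------
------
------
[3] ------
------
------
------
--^*--
--**--
------
------
------
[4] ------
------
------
------
--*>--
--**--
------
------
------
[5] ------
------
------
---^--
--*---
--**--
------
------
------
[6] ------
------
------
---*>-
--*---
--**--
------
------
------
[7] ------
------
------
---**-
--*-v-
--**--
------
------
------
[8] ------
------
------
---**-
--*<*-
--**--
------
------
------
[9] ------
------
------
---^*-
--***-
--**--
------
------
------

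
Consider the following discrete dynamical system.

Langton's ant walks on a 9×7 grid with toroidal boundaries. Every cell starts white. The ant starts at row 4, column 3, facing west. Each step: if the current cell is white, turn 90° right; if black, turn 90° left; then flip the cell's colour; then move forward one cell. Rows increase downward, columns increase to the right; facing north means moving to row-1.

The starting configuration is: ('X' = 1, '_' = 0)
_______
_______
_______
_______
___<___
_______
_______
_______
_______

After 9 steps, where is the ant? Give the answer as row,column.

t=0: _______
_______
_______
_______
___<___
_______
_______
_______
_______
t=1: _______
_______
_______
___^___
___X___
_______
_______
_______
_______
t=2: _______
_______
_______
___X>__
___X___
_______
_______
_______
_______
t=3: _______
_______
_______
___XX__
___Xv__
_______
_______
_______
_______
t=4: _______
_______
_______
___XX__
___<X__
_______
_______
_______
_______
t=5: _______
_______
_______
___XX__
____X__
___v___
_______
_______
_______
t=6: _______
_______
_______
___XX__
____X__
__<X___
_______
_______
_______
t=7: _______
_______
_______
___XX__
__^_X__
__XX___
_______
_______
_______
t=8: _______
_______
_______
___XX__
__X>X__
__XX___
_______
_______
_______
t=9: _______
_______
_______
___XX__
__XXX__
__Xv___
_______
_______
_______

5,3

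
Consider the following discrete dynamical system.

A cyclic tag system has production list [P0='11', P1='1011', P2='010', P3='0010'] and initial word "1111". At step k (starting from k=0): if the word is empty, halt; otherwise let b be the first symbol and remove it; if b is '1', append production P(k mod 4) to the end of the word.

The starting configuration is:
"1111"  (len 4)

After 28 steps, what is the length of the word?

gen 0: "1111"  (len 4)
gen 1: "11111"  (len 5)
gen 2: "11111011"  (len 8)
gen 3: "1111011010"  (len 10)
gen 4: "1110110100010"  (len 13)
gen 5: "11011010001011"  (len 14)
gen 6: "10110100010111011"  (len 17)
gen 7: "0110100010111011010"  (len 19)
gen 8: "110100010111011010"  (len 18)
gen 9: "1010001011101101011"  (len 19)
gen 10: "0100010111011010111011"  (len 22)
gen 11: "100010111011010111011"  (len 21)
gen 12: "000101110110101110110010"  (len 24)
gen 13: "00101110110101110110010"  (len 23)
gen 14: "0101110110101110110010"  (len 22)
gen 15: "101110110101110110010"  (len 21)
gen 16: "011101101011101100100010"  (len 24)
gen 17: "11101101011101100100010"  (len 23)
gen 18: "11011010111011001000101011"  (len 26)
gen 19: "1011010111011001000101011010"  (len 28)
gen 20: "0110101110110010001010110100010"  (len 31)
gen 21: "110101110110010001010110100010"  (len 30)
gen 22: "101011101100100010101101000101011"  (len 33)
gen 23: "01011101100100010101101000101011010"  (len 35)
gen 24: "1011101100100010101101000101011010"  (len 34)
gen 25: "01110110010001010110100010101101011"  (len 35)
gen 26: "1110110010001010110100010101101011"  (len 34)
gen 27: "110110010001010110100010101101011010"  (len 36)
gen 28: "101100100010101101000101011010110100010"  (len 39)

39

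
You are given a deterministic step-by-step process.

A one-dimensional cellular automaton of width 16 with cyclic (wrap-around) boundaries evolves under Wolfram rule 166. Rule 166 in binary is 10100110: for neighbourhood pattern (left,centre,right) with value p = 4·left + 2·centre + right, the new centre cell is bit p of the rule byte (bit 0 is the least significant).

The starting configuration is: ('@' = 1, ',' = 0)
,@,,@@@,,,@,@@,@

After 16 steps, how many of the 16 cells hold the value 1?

gen 0: ,@,,@@@,,,@,@@,@
gen 1: @@,@,@,,,@@@,,@@
gen 2: @,@@@@,,@,@,,@,@
gen 3: ,@,@@,,@@@@,@@@,
gen 4: @@@,,,@,@@,@,@,,
gen 5: ,@,,,@@@,,@@@@,@
gen 6: @@,,@,@,,@,@@,@@
gen 7: @,,@@@@,@@@,,@,@
gen 8: ,,@,@@,@,@,,@@@,
gen 9: ,@@@,,@@@@,@,@,,
gen 10: @,@,,@,@@,@@@@,,
gen 11: @@@,@@@,,@,@@,,@
gen 12: @@,@,@,,@@@,,,@,
gen 13: ,,@@@@,@,@,,,@@@
gen 14: ,@,@@,@@@@,,@,@,
gen 15: @@@,,@,@@,,@@@@,
gen 16: ,@,,@@@,,,@,@@,@

8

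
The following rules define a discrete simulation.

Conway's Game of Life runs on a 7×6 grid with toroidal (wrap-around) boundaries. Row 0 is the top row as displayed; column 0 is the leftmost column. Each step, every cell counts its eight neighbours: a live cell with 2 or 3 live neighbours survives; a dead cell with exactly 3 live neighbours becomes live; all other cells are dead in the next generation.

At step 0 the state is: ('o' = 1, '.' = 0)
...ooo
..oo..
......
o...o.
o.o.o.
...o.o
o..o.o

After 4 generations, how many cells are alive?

11

t=0: ...ooo
..oo..
......
o...o.
o.o.o.
...o.o
o..o.o
t=1: o....o
..oo..
...o..
.o.o..
oo..o.
.ooo..
o.oo..
t=2: o...oo
..ooo.
...oo.
oo.oo.
o...o.
....oo
o..ooo
t=3: ooo...
..o...
.o....
ooo...
oo....
......
...o..
t=4: .ooo..
o.o...
o.....
..o...
o.o...
......
.oo...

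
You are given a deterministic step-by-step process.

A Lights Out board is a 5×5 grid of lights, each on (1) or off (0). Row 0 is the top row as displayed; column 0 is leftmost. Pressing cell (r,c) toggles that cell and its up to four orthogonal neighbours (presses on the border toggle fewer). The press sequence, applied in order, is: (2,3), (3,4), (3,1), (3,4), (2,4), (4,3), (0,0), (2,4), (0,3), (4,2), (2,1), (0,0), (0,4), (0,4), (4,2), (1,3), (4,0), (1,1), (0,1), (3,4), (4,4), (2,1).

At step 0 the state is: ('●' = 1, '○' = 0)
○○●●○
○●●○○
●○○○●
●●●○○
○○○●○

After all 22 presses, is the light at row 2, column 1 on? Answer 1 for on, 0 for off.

0

k=0  ○○●●○
○●●○○
●○○○●
●●●○○
○○○●○
k=1  ○○●●○
○●●●○
●○●●○
●●●●○
○○○●○
k=2  ○○●●○
○●●●○
●○●●●
●●●○●
○○○●●
k=3  ○○●●○
○●●●○
●●●●●
○○○○●
○●○●●
k=4  ○○●●○
○●●●○
●●●●○
○○○●○
○●○●○
k=5  ○○●●○
○●●●●
●●●○●
○○○●●
○●○●○
k=6  ○○●●○
○●●●●
●●●○●
○○○○●
○●●○●
k=7  ●●●●○
●●●●●
●●●○●
○○○○●
○●●○●
k=8  ●●●●○
●●●●○
●●●●○
○○○○○
○●●○●
k=9  ●●○○●
●●●○○
●●●●○
○○○○○
○●●○●
k=10  ●●○○●
●●●○○
●●●●○
○○●○○
○○○●●
k=11  ●●○○●
●○●○○
○○○●○
○●●○○
○○○●●
k=12  ○○○○●
○○●○○
○○○●○
○●●○○
○○○●●
k=13  ○○○●○
○○●○●
○○○●○
○●●○○
○○○●●
k=14  ○○○○●
○○●○○
○○○●○
○●●○○
○○○●●
k=15  ○○○○●
○○●○○
○○○●○
○●○○○
○●●○●
k=16  ○○○●●
○○○●●
○○○○○
○●○○○
○●●○●
k=17  ○○○●●
○○○●●
○○○○○
●●○○○
●○●○●
k=18  ○●○●●
●●●●●
○●○○○
●●○○○
●○●○●
k=19  ●○●●●
●○●●●
○●○○○
●●○○○
●○●○●
k=20  ●○●●●
●○●●●
○●○○●
●●○●●
●○●○○
k=21  ●○●●●
●○●●●
○●○○●
●●○●○
●○●●●
k=22  ●○●●●
●●●●●
●○●○●
●○○●○
●○●●●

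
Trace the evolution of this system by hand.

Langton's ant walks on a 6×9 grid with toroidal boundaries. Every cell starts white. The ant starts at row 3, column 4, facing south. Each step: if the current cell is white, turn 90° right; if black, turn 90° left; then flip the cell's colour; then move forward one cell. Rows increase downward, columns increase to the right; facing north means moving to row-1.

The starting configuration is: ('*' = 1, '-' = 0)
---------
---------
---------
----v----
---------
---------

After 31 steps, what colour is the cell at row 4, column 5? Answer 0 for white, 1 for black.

step 0: ---------
---------
---------
----v----
---------
---------
step 1: ---------
---------
---------
---<*----
---------
---------
step 2: ---------
---------
---^-----
---**----
---------
---------
step 3: ---------
---------
---*>----
---**----
---------
---------
step 4: ---------
---------
---**----
---*v----
---------
---------
step 5: ---------
---------
---**----
---*->---
---------
---------
step 6: ---------
---------
---**----
---*-*---
-----v---
---------
step 7: ---------
---------
---**----
---*-*---
----<*---
---------
step 8: ---------
---------
---**----
---*^*---
----**---
---------
step 9: ---------
---------
---**----
---**>---
----**---
---------
step 10: ---------
---------
---**^---
---**----
----**---
---------
step 11: ---------
---------
---***>--
---**----
----**---
---------
step 12: ---------
---------
---****--
---**-v--
----**---
---------
step 13: ---------
---------
---****--
---**<*--
----**---
---------
step 14: ---------
---------
---**^*--
---****--
----**---
---------
step 15: ---------
---------
---*<-*--
---****--
----**---
---------
step 16: ---------
---------
---*--*--
---*v**--
----**---
---------
step 17: ---------
---------
---*--*--
---*->*--
----**---
---------
step 18: ---------
---------
---*-^*--
---*--*--
----**---
---------
step 19: ---------
---------
---*-*>--
---*--*--
----**---
---------
step 20: ---------
------^--
---*-*---
---*--*--
----**---
---------
step 21: ---------
------*>-
---*-*---
---*--*--
----**---
---------
step 22: ---------
------**-
---*-*-v-
---*--*--
----**---
---------
step 23: ---------
------**-
---*-*<*-
---*--*--
----**---
---------
step 24: ---------
------^*-
---*-***-
---*--*--
----**---
---------
step 25: ---------
-----<-*-
---*-***-
---*--*--
----**---
---------
step 26: -----^---
-----*-*-
---*-***-
---*--*--
----**---
---------
step 27: -----*>--
-----*-*-
---*-***-
---*--*--
----**---
---------
step 28: -----**--
-----*v*-
---*-***-
---*--*--
----**---
---------
step 29: -----**--
-----<**-
---*-***-
---*--*--
----**---
---------
step 30: -----**--
------**-
---*-v**-
---*--*--
----**---
---------
step 31: -----**--
------**-
---*-->*-
---*--*--
----**---
---------

1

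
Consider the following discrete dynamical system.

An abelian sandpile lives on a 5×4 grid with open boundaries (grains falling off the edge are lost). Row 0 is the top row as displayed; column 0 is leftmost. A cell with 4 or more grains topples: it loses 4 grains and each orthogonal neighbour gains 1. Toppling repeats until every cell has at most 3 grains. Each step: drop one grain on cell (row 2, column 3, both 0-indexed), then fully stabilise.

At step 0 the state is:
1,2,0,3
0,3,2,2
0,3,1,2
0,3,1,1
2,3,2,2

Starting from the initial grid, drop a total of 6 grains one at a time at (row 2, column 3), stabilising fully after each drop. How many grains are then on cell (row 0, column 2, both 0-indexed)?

k=0  1,2,0,3
0,3,2,2
0,3,1,2
0,3,1,1
2,3,2,2
k=1  1,2,0,3
0,3,2,2
0,3,1,3
0,3,1,1
2,3,2,2
k=2  1,2,0,3
0,3,2,3
0,3,2,0
0,3,1,2
2,3,2,2
k=3  1,2,0,3
0,3,2,3
0,3,2,1
0,3,1,2
2,3,2,2
k=4  1,2,0,3
0,3,2,3
0,3,2,2
0,3,1,2
2,3,2,2
k=5  1,2,0,3
0,3,2,3
0,3,2,3
0,3,1,2
2,3,2,2
k=6  1,2,1,0
0,3,3,1
0,3,3,1
0,3,1,3
2,3,2,2

1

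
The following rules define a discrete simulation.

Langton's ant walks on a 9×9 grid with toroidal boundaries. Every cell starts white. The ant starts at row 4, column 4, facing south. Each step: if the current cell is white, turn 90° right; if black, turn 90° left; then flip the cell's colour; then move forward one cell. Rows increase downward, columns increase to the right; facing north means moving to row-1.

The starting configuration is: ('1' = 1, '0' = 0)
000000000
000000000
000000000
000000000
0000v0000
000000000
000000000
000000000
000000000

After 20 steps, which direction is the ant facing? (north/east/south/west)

[0] 000000000
000000000
000000000
000000000
0000v0000
000000000
000000000
000000000
000000000
[1] 000000000
000000000
000000000
000000000
000<10000
000000000
000000000
000000000
000000000
[2] 000000000
000000000
000000000
000^00000
000110000
000000000
000000000
000000000
000000000
[3] 000000000
000000000
000000000
0001>0000
000110000
000000000
000000000
000000000
000000000
[4] 000000000
000000000
000000000
000110000
0001v0000
000000000
000000000
000000000
000000000
[5] 000000000
000000000
000000000
000110000
00010>000
000000000
000000000
000000000
000000000
[6] 000000000
000000000
000000000
000110000
000101000
00000v000
000000000
000000000
000000000
[7] 000000000
000000000
000000000
000110000
000101000
0000<1000
000000000
000000000
000000000
[8] 000000000
000000000
000000000
000110000
0001^1000
000011000
000000000
000000000
000000000
[9] 000000000
000000000
000000000
000110000
00011>000
000011000
000000000
000000000
000000000
[10] 000000000
000000000
000000000
00011^000
000110000
000011000
000000000
000000000
000000000
[11] 000000000
000000000
000000000
000111>00
000110000
000011000
000000000
000000000
000000000
[12] 000000000
000000000
000000000
000111100
000110v00
000011000
000000000
000000000
000000000
[13] 000000000
000000000
000000000
000111100
00011<100
000011000
000000000
000000000
000000000
[14] 000000000
000000000
000000000
00011^100
000111100
000011000
000000000
000000000
000000000
[15] 000000000
000000000
000000000
0001<0100
000111100
000011000
000000000
000000000
000000000
[16] 000000000
000000000
000000000
000100100
0001v1100
000011000
000000000
000000000
000000000
[17] 000000000
000000000
000000000
000100100
00010>100
000011000
000000000
000000000
000000000
[18] 000000000
000000000
000000000
00010^100
000100100
000011000
000000000
000000000
000000000
[19] 000000000
000000000
000000000
000101>00
000100100
000011000
000000000
000000000
000000000
[20] 000000000
000000000
000000^00
000101000
000100100
000011000
000000000
000000000
000000000

north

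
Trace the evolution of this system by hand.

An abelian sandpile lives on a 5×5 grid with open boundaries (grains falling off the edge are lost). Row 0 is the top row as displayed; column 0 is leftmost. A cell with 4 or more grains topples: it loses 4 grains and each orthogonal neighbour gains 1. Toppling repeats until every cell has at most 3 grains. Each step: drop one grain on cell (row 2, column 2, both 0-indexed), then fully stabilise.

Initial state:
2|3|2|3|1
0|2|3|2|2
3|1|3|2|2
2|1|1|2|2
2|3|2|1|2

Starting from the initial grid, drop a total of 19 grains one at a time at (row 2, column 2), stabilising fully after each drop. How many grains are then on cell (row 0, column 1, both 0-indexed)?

3

t=0: 2|3|2|3|1
0|2|3|2|2
3|1|3|2|2
2|1|1|2|2
2|3|2|1|2
t=1: 2|3|3|3|1
0|3|0|3|2
3|2|1|3|2
2|1|2|2|2
2|3|2|1|2
t=2: 2|3|3|3|1
0|3|0|3|2
3|2|2|3|2
2|1|2|2|2
2|3|2|1|2
t=3: 2|3|3|3|1
0|3|0|3|2
3|2|3|3|2
2|1|2|2|2
2|3|2|1|2
t=4: 3|1|2|1|2
2|2|0|2|3
0|1|3|1|3
3|2|3|3|2
2|3|2|1|2
t=5: 3|1|2|1|2
2|2|1|2|3
0|2|1|3|3
3|3|1|0|3
2|3|3|2|2
t=6: 3|1|2|1|2
2|2|1|2|3
0|2|2|3|3
3|3|1|0|3
2|3|3|2|2
t=7: 3|1|2|1|2
2|2|1|2|3
0|2|3|3|3
3|3|1|0|3
2|3|3|2|2
t=8: 3|1|2|2|3
2|2|3|0|1
0|3|1|2|2
3|3|2|2|0
2|3|3|2|3
t=9: 3|1|2|2|3
2|2|3|0|1
0|3|2|2|2
3|3|2|2|0
2|3|3|2|3
t=10: 3|1|2|2|3
2|2|3|0|1
0|3|3|2|2
3|3|2|2|0
2|3|3|2|3
t=11: 3|2|3|2|3
3|0|1|1|1
2|2|3|3|2
1|3|1|3|0
0|2|1|3|3
t=12: 3|2|3|2|3
3|0|2|2|1
2|3|1|1|3
1|3|3|1|2
0|2|2|1|0
t=13: 3|2|3|2|3
3|0|2|2|1
2|3|2|1|3
1|3|3|1|2
0|2|2|1|0
t=14: 3|2|3|2|3
3|0|2|2|1
2|3|3|1|3
1|3|3|1|2
0|2|2|1|0
t=15: 3|2|3|2|3
3|1|3|2|1
3|1|2|2|3
2|1|1|2|2
0|3|3|1|0
t=16: 3|2|3|2|3
3|1|3|2|1
3|1|3|2|3
2|1|1|2|2
0|3|3|1|0
t=17: 3|3|0|3|3
3|2|1|3|1
3|2|1|3|3
2|1|2|2|2
0|3|3|1|0
t=18: 3|3|0|3|3
3|2|1|3|1
3|2|2|3|3
2|1|2|2|2
0|3|3|1|0
t=19: 3|3|0|3|3
3|2|1|3|1
3|2|3|3|3
2|1|2|2|2
0|3|3|1|0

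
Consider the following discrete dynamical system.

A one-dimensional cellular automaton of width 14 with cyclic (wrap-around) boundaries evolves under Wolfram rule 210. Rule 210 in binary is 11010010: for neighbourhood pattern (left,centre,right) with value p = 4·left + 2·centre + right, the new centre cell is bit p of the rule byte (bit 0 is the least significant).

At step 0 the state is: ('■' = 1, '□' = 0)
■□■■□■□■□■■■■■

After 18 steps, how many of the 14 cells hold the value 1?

8

k=0  ■□■■□■□■□■■■■■
k=1  ■□□■□□□□□□■■■■
k=2  ■■■□■□□□□■□■■■
k=3  ■■■□□■□□■□□□■■
k=4  ■■■■■□■■□■□■□■
k=5  ■■■■■□□■□□□□□□
k=6  □■■■■■■□■□□□□■
k=7  □□■■■■■□□■□□■□
k=8  □■□■■■■■■□■■□■
k=9  □□□□■■■■■□□■□□
k=10  □□□■□■■■■■■□■□
k=11  □□■□□□■■■■■□□■
k=12  ■■□■□■□■■■■■■□
k=13  □■□□□□□□■■■■■□
k=14  ■□■□□□□■□■■■■■
k=15  ■□□■□□■□□□■■■■
k=16  ■■■□■■□■□■□■■■
k=17  ■■■□□■□□□□□□■■
k=18  ■■■■■□■□□□□■□■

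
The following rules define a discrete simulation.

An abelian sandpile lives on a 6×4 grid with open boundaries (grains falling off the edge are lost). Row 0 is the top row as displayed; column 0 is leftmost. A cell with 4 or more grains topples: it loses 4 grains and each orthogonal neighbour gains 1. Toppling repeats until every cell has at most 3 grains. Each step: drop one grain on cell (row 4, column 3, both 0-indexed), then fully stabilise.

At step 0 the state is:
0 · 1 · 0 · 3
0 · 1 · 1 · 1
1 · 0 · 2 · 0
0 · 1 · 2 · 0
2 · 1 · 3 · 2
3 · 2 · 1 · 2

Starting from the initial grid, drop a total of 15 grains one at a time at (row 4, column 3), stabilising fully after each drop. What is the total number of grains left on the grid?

33

[0] 0 · 1 · 0 · 3
0 · 1 · 1 · 1
1 · 0 · 2 · 0
0 · 1 · 2 · 0
2 · 1 · 3 · 2
3 · 2 · 1 · 2
[1] 0 · 1 · 0 · 3
0 · 1 · 1 · 1
1 · 0 · 2 · 0
0 · 1 · 2 · 0
2 · 1 · 3 · 3
3 · 2 · 1 · 2
[2] 0 · 1 · 0 · 3
0 · 1 · 1 · 1
1 · 0 · 2 · 0
0 · 1 · 3 · 1
2 · 2 · 0 · 1
3 · 2 · 2 · 3
[3] 0 · 1 · 0 · 3
0 · 1 · 1 · 1
1 · 0 · 2 · 0
0 · 1 · 3 · 1
2 · 2 · 0 · 2
3 · 2 · 2 · 3
[4] 0 · 1 · 0 · 3
0 · 1 · 1 · 1
1 · 0 · 2 · 0
0 · 1 · 3 · 1
2 · 2 · 0 · 3
3 · 2 · 2 · 3
[5] 0 · 1 · 0 · 3
0 · 1 · 1 · 1
1 · 0 · 2 · 0
0 · 1 · 3 · 2
2 · 2 · 1 · 1
3 · 2 · 3 · 0
[6] 0 · 1 · 0 · 3
0 · 1 · 1 · 1
1 · 0 · 2 · 0
0 · 1 · 3 · 2
2 · 2 · 1 · 2
3 · 2 · 3 · 0
[7] 0 · 1 · 0 · 3
0 · 1 · 1 · 1
1 · 0 · 2 · 0
0 · 1 · 3 · 2
2 · 2 · 1 · 3
3 · 2 · 3 · 0
[8] 0 · 1 · 0 · 3
0 · 1 · 1 · 1
1 · 0 · 2 · 0
0 · 1 · 3 · 3
2 · 2 · 2 · 0
3 · 2 · 3 · 1
[9] 0 · 1 · 0 · 3
0 · 1 · 1 · 1
1 · 0 · 2 · 0
0 · 1 · 3 · 3
2 · 2 · 2 · 1
3 · 2 · 3 · 1
[10] 0 · 1 · 0 · 3
0 · 1 · 1 · 1
1 · 0 · 2 · 0
0 · 1 · 3 · 3
2 · 2 · 2 · 2
3 · 2 · 3 · 1
[11] 0 · 1 · 0 · 3
0 · 1 · 1 · 1
1 · 0 · 2 · 0
0 · 1 · 3 · 3
2 · 2 · 2 · 3
3 · 2 · 3 · 1
[12] 0 · 1 · 0 · 3
0 · 1 · 1 · 1
1 · 0 · 3 · 1
0 · 2 · 1 · 1
2 · 3 · 1 · 2
3 · 3 · 0 · 3
[13] 0 · 1 · 0 · 3
0 · 1 · 1 · 1
1 · 0 · 3 · 1
0 · 2 · 1 · 1
2 · 3 · 1 · 3
3 · 3 · 0 · 3
[14] 0 · 1 · 0 · 3
0 · 1 · 1 · 1
1 · 0 · 3 · 1
0 · 2 · 1 · 2
2 · 3 · 2 · 1
3 · 3 · 1 · 0
[15] 0 · 1 · 0 · 3
0 · 1 · 1 · 1
1 · 0 · 3 · 1
0 · 2 · 1 · 2
2 · 3 · 2 · 2
3 · 3 · 1 · 0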